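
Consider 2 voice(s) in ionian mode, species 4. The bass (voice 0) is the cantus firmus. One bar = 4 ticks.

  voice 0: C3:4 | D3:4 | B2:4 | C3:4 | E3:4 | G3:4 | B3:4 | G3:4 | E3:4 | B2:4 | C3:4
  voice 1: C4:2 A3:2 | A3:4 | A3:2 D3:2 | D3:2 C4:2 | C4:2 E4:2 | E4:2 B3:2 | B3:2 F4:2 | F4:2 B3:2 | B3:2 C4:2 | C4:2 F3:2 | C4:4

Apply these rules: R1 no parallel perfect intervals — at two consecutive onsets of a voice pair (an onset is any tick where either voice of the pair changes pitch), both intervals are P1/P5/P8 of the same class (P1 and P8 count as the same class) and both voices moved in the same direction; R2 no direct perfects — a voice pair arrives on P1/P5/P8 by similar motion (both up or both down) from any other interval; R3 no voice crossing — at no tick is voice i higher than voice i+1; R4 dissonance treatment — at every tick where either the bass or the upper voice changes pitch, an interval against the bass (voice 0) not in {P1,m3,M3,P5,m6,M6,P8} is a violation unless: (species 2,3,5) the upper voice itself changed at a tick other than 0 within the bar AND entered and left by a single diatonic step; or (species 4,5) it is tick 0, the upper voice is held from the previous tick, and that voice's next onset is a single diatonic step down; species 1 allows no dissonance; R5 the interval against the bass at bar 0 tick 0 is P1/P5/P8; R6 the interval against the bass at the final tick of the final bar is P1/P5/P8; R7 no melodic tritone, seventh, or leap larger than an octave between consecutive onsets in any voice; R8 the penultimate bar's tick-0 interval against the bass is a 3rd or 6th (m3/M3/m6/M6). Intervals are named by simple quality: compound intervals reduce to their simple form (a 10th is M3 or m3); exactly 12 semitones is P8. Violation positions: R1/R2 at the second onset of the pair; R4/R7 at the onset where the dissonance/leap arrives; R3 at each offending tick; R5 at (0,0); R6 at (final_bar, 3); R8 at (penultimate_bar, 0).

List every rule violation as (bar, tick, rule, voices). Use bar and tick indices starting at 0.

(2, 0, R4, (0, 1))
(3, 0, R4, (0, 1))
(3, 2, R7, (1,))
(6, 2, R4, (0, 1))
(6, 2, R7, (1,))
(7, 0, R4, (0, 1))
(7, 2, R7, (1,))
(9, 0, R4, (0, 1))
(9, 0, R8, (0, 1))
(9, 2, R4, (0, 1))
(10, 0, R2, (0, 1))

bar 0: v0=C3 v1=C4 downbeat P8
bar 1: v0=D3 v1=A3 downbeat P5
bar 2: v0=B2 v1=A3 downbeat m7
bar 3: v0=C3 v1=D3 downbeat M2
bar 4: v0=E3 v1=C4 downbeat m6
bar 5: v0=G3 v1=E4 downbeat M6
bar 6: v0=B3 v1=B3 downbeat P1
bar 7: v0=G3 v1=F4 downbeat m7
bar 8: v0=E3 v1=B3 downbeat P5
bar 9: v0=B2 v1=C4 downbeat m2
bar 10: v0=C3 v1=C4 downbeat P8
  -> R4 @ bar 2 tick 0 v(0, 1): B2/A3 m7 untreated
  -> R4 @ bar 3 tick 0 v(0, 1): C3/D3 M2 untreated
  -> R7 @ bar 3 tick 2 v(1,): D3->C4 leap 10st
  -> R4 @ bar 6 tick 2 v(0, 1): B3/F4 TT untreated
  -> R7 @ bar 6 tick 2 v(1,): B3->F4 leap 6st
  -> R4 @ bar 7 tick 0 v(0, 1): G3/F4 m7 untreated
  -> R7 @ bar 7 tick 2 v(1,): F4->B3 leap 6st
  -> R4 @ bar 9 tick 0 v(0, 1): B2/C4 m2 untreated
  -> R8 @ bar 9 tick 0 v(0, 1): penult m2 not 3rd/6th
  -> R4 @ bar 9 tick 2 v(0, 1): B2/F3 TT untreated
  -> R2 @ bar 10 tick 0 v(0, 1): B2/F3 TT -> C3/C4 P8 similar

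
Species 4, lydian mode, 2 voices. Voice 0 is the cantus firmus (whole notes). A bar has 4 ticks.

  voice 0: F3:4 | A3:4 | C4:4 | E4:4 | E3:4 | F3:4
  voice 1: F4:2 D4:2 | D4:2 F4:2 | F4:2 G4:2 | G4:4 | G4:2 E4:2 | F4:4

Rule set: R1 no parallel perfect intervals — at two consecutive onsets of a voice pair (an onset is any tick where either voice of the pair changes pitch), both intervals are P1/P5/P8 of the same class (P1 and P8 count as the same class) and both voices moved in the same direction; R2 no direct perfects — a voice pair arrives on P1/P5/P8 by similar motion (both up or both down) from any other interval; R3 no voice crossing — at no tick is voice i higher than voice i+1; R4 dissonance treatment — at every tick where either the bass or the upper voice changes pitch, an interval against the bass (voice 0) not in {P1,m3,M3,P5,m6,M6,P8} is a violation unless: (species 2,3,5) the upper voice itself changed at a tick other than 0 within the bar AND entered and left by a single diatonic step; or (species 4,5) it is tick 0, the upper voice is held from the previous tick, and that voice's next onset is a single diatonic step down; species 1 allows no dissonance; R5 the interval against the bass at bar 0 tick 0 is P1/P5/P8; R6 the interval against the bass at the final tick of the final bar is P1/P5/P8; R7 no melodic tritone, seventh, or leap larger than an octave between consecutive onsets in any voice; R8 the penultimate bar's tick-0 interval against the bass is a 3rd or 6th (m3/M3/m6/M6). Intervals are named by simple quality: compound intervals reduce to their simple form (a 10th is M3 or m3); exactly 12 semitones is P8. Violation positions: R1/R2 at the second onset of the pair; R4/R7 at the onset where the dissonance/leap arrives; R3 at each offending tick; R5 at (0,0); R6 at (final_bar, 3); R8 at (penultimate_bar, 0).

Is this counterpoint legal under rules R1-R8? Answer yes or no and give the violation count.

No (3 violations)

bar 0: v0=F3 v1=F4 (P8)
bar 1: v0=A3 v1=D4 (P4)
bar 2: v0=C4 v1=F4 (P4)
bar 3: v0=E4 v1=G4 (m3)
bar 4: v0=E3 v1=G4 (m3)
bar 5: v0=F3 v1=F4 (P8)
  R4 @ bar1.0: A3/D4 P4 untreated
  R4 @ bar2.0: C4/F4 P4 untreated
  R1 @ bar5.0: E3/E4 P8 -> F3/F4 P8 similar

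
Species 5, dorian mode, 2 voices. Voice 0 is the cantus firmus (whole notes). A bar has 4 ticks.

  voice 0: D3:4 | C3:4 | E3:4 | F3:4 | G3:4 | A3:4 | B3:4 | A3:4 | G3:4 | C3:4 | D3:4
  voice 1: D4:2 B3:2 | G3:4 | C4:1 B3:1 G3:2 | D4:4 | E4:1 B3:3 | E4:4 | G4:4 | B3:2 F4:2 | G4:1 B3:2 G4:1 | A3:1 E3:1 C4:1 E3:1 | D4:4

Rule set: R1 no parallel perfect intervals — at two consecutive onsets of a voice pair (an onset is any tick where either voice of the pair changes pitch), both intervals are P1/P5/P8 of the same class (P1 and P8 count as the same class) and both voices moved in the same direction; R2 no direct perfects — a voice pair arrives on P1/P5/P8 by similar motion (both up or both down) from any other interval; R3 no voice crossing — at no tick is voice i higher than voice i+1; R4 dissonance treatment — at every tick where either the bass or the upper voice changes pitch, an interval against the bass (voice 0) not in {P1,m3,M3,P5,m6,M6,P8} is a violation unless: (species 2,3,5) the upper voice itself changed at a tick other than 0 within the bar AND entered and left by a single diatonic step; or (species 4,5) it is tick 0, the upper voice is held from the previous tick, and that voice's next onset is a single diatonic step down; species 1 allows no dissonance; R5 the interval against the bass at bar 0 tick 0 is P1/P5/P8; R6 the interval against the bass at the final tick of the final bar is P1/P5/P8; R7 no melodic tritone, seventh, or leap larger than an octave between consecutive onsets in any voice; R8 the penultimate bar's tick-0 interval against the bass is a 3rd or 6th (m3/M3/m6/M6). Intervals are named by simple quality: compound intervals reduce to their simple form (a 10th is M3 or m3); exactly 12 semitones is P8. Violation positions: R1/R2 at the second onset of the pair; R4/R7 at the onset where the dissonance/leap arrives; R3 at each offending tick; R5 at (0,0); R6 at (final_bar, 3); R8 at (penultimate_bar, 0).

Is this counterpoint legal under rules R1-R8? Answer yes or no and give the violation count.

bar 0: v0=D3 v1=D4 (P8)
bar 1: v0=C3 v1=G3 (P5)
bar 2: v0=E3 v1=C4 (m6)
bar 3: v0=F3 v1=D4 (M6)
bar 4: v0=G3 v1=E4 (M6)
bar 5: v0=A3 v1=E4 (P5)
bar 6: v0=B3 v1=G4 (m6)
bar 7: v0=A3 v1=B3 (M2)
bar 8: v0=G3 v1=G4 (P8)
bar 9: v0=C3 v1=A3 (M6)
bar 10: v0=D3 v1=D4 (P8)
  R2 @ bar1.0: D3/B3 M6 -> C3/G3 P5 similar
  R2 @ bar5.0: G3/B3 M3 -> A3/E4 P5 similar
  R4 @ bar7.0: A3/B3 M2 untreated
  R7 @ bar7.2: B3->F4 leap 6st
  R7 @ bar9.0: G4->A3 leap 10st
  R2 @ bar10.0: C3/E3 M3 -> D3/D4 P8 similar
  R7 @ bar10.0: E3->D4 leap 10st

No (7 violations)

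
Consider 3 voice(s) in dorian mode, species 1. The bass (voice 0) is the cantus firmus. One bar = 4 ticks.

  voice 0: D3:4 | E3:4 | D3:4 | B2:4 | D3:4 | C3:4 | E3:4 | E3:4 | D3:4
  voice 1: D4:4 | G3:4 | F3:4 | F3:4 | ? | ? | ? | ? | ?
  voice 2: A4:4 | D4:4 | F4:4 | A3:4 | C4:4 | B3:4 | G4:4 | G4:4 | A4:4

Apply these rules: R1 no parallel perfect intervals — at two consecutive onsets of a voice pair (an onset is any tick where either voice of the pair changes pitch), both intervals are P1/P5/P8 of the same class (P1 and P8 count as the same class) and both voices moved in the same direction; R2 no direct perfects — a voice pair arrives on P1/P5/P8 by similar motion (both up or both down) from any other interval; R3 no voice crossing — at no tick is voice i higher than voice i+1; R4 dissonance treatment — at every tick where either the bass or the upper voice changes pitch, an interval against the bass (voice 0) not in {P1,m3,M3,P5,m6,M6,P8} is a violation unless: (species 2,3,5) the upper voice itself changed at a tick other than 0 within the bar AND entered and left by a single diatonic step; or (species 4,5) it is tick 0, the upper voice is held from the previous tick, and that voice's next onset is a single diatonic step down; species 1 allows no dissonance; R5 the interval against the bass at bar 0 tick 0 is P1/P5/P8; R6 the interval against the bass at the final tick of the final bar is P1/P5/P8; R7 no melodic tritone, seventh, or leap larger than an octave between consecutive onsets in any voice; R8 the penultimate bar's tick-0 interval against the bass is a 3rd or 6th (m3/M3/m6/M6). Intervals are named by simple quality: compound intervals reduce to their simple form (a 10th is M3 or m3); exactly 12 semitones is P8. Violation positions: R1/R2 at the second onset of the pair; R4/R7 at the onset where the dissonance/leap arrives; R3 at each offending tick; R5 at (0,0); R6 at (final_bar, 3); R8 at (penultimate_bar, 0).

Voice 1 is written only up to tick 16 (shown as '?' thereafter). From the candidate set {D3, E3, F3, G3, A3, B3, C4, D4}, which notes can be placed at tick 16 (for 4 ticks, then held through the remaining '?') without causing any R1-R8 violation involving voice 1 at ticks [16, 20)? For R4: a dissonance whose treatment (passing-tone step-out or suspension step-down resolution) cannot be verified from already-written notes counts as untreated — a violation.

D3: legal
E3: violates R4
F3: legal
G3: violates R4
A3: violates R2
B3: violates R7
C4: violates R2,R4
D4: violates R2,R3

{D3, F3}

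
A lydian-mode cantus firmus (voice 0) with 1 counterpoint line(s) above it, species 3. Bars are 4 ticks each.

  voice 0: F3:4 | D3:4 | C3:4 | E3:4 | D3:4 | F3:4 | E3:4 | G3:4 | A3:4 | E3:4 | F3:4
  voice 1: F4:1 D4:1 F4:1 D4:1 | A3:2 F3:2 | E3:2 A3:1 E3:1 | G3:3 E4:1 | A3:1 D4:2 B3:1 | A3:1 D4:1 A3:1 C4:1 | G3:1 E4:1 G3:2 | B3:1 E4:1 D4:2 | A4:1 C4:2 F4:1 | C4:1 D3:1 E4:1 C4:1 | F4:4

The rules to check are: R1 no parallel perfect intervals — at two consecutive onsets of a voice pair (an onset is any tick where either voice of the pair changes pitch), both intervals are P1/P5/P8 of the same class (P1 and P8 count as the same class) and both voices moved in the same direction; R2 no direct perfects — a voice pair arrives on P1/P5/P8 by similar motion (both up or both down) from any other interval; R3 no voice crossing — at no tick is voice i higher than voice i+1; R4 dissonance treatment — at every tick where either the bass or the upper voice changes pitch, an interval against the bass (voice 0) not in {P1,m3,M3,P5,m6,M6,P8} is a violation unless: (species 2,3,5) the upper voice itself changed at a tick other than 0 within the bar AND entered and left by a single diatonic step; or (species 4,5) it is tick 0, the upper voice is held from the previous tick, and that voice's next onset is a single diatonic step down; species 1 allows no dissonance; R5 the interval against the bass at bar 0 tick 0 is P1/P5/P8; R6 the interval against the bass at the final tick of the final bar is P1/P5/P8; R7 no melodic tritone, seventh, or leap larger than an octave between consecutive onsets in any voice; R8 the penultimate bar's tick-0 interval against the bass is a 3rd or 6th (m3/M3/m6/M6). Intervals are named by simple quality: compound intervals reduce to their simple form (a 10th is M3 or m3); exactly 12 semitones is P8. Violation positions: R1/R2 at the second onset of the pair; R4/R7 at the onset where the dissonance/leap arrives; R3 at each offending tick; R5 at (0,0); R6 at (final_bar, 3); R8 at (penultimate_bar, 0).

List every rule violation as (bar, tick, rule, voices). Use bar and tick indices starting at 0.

(1, 0, R2, (0, 1))
(4, 0, R2, (0, 1))
(8, 0, R2, (0, 1))
(9, 1, R3, (0, 1))
(9, 1, R4, (0, 1))
(9, 1, R7, (1,))
(9, 2, R7, (1,))
(10, 0, R2, (0, 1))

bar 0: v0=F3 v1=F4 downbeat P8
bar 1: v0=D3 v1=A3 downbeat P5
bar 2: v0=C3 v1=E3 downbeat M3
bar 3: v0=E3 v1=G3 downbeat m3
bar 4: v0=D3 v1=A3 downbeat P5
bar 5: v0=F3 v1=A3 downbeat M3
bar 6: v0=E3 v1=G3 downbeat m3
bar 7: v0=G3 v1=B3 downbeat M3
bar 8: v0=A3 v1=A4 downbeat P8
bar 9: v0=E3 v1=C4 downbeat m6
bar 10: v0=F3 v1=F4 downbeat P8
  -> R2 @ bar 1 tick 0 v(0, 1): F3/D4 M6 -> D3/A3 P5 similar
  -> R2 @ bar 4 tick 0 v(0, 1): E3/E4 P8 -> D3/A3 P5 similar
  -> R2 @ bar 8 tick 0 v(0, 1): G3/D4 P5 -> A3/A4 P8 similar
  -> R3 @ bar 9 tick 1 v(0, 1): E3 above D3
  -> R4 @ bar 9 tick 1 v(0, 1): E3/D3 M2 untreated
  -> R7 @ bar 9 tick 1 v(1,): C4->D3 leap 10st
  -> R7 @ bar 9 tick 2 v(1,): D3->E4 leap 14st
  -> R2 @ bar 10 tick 0 v(0, 1): E3/C4 m6 -> F3/F4 P8 similar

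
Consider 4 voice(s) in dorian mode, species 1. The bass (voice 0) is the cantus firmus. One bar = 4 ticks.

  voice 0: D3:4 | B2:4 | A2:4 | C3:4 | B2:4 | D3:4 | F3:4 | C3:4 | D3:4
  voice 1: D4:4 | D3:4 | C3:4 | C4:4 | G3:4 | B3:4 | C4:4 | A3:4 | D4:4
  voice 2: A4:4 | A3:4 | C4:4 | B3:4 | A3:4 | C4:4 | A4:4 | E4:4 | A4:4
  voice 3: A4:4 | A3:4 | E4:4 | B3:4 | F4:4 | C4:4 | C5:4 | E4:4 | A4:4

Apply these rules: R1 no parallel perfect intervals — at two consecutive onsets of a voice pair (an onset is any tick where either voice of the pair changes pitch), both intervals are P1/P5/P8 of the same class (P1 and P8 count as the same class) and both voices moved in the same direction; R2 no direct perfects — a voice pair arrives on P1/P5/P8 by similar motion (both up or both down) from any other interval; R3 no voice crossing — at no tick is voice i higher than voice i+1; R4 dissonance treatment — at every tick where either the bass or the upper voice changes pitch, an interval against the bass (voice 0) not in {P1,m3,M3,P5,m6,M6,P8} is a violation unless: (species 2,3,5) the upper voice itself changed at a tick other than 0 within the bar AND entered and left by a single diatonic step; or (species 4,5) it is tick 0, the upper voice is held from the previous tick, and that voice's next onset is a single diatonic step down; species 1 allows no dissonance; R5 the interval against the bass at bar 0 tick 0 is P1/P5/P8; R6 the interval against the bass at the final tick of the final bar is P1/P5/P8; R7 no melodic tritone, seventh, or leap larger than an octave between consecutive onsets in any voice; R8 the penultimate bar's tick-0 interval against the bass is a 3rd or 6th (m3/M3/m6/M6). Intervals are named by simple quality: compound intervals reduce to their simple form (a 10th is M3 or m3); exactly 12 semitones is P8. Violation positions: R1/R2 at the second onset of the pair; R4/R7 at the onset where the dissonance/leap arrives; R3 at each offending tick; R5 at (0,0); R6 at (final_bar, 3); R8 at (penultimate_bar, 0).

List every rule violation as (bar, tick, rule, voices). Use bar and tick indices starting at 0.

(1, 0, R1, (1, 2))
(1, 0, R1, (1, 3))
(1, 0, R1, (2, 3))
(1, 0, R4, (0, 2))
(1, 0, R4, (0, 3))
(3, 0, R2, (0, 1))
(3, 0, R2, (2, 3))
(3, 0, R3, (1, 2))
(3, 0, R4, (0, 2))
(3, 0, R4, (0, 3))
(3, 1, R3, (1, 2))
(3, 2, R3, (1, 2))
(3, 3, R3, (1, 2))
(4, 0, R4, (0, 2))
(4, 0, R4, (0, 3))
(4, 0, R7, (3,))
(5, 0, R4, (0, 2))
(5, 0, R4, (0, 3))
(6, 0, R2, (0, 1))
(6, 0, R2, (0, 3))
(6, 0, R2, (1, 3))
(7, 0, R2, (1, 2))
(7, 0, R2, (1, 3))
(7, 0, R2, (2, 3))
(8, 0, R1, (1, 2))
(8, 0, R1, (1, 3))
(8, 0, R1, (2, 3))
(8, 0, R2, (0, 1))
(8, 0, R2, (0, 2))
(8, 0, R2, (0, 3))

bar 0: v0=D3 v1=D4 v2=A4 v3=A4 downbeat P5
bar 1: v0=B2 v1=D3 v2=A3 v3=A3 downbeat m7
bar 2: v0=A2 v1=C3 v2=C4 v3=E4 downbeat P5
bar 3: v0=C3 v1=C4 v2=B3 v3=B3 downbeat M7
bar 4: v0=B2 v1=G3 v2=A3 v3=F4 downbeat TT
bar 5: v0=D3 v1=B3 v2=C4 v3=C4 downbeat m7
bar 6: v0=F3 v1=C4 v2=A4 v3=C5 downbeat P5
bar 7: v0=C3 v1=A3 v2=E4 v3=E4 downbeat M3
bar 8: v0=D3 v1=D4 v2=A4 v3=A4 downbeat P5
  -> R1 @ bar 1 tick 0 v(1, 2): D4/A4 P5 -> D3/A3 P5 similar
  -> R1 @ bar 1 tick 0 v(1, 3): D4/A4 P5 -> D3/A3 P5 similar
  -> R1 @ bar 1 tick 0 v(2, 3): A4/A4 P1 -> A3/A3 P1 similar
  -> R4 @ bar 1 tick 0 v(0, 2): B2/A3 m7 untreated
  -> R4 @ bar 1 tick 0 v(0, 3): B2/A3 m7 untreated
  -> R2 @ bar 3 tick 0 v(0, 1): A2/C3 m3 -> C3/C4 P8 similar
  -> R2 @ bar 3 tick 0 v(2, 3): C4/E4 M3 -> B3/B3 P1 similar
  -> R3 @ bar 3 tick 0 v(1, 2): C4 above B3
  -> R4 @ bar 3 tick 0 v(0, 2): C3/B3 M7 untreated
  -> R4 @ bar 3 tick 0 v(0, 3): C3/B3 M7 untreated
  -> R3 @ bar 3 tick 1 v(1, 2): C4 above B3
  -> R3 @ bar 3 tick 2 v(1, 2): C4 above B3
  -> R3 @ bar 3 tick 3 v(1, 2): C4 above B3
  -> R4 @ bar 4 tick 0 v(0, 2): B2/A3 m7 untreated
  -> R4 @ bar 4 tick 0 v(0, 3): B2/F4 TT untreated
  -> R7 @ bar 4 tick 0 v(3,): B3->F4 leap 6st
  -> R4 @ bar 5 tick 0 v(0, 2): D3/C4 m7 untreated
  -> R4 @ bar 5 tick 0 v(0, 3): D3/C4 m7 untreated
  -> R2 @ bar 6 tick 0 v(0, 1): D3/B3 M6 -> F3/C4 P5 similar
  -> R2 @ bar 6 tick 0 v(0, 3): D3/C4 m7 -> F3/C5 P5 similar
  -> R2 @ bar 6 tick 0 v(1, 3): B3/C4 m2 -> C4/C5 P8 similar
  -> R2 @ bar 7 tick 0 v(1, 2): C4/A4 M6 -> A3/E4 P5 similar
  -> R2 @ bar 7 tick 0 v(1, 3): C4/C5 P8 -> A3/E4 P5 similar
  -> R2 @ bar 7 tick 0 v(2, 3): A4/C5 m3 -> E4/E4 P1 similar
  -> R1 @ bar 8 tick 0 v(1, 2): A3/E4 P5 -> D4/A4 P5 similar
  -> R1 @ bar 8 tick 0 v(1, 3): A3/E4 P5 -> D4/A4 P5 similar
  -> R1 @ bar 8 tick 0 v(2, 3): E4/E4 P1 -> A4/A4 P1 similar
  -> R2 @ bar 8 tick 0 v(0, 1): C3/A3 M6 -> D3/D4 P8 similar
  -> R2 @ bar 8 tick 0 v(0, 2): C3/E4 M3 -> D3/A4 P5 similar
  -> R2 @ bar 8 tick 0 v(0, 3): C3/E4 M3 -> D3/A4 P5 similar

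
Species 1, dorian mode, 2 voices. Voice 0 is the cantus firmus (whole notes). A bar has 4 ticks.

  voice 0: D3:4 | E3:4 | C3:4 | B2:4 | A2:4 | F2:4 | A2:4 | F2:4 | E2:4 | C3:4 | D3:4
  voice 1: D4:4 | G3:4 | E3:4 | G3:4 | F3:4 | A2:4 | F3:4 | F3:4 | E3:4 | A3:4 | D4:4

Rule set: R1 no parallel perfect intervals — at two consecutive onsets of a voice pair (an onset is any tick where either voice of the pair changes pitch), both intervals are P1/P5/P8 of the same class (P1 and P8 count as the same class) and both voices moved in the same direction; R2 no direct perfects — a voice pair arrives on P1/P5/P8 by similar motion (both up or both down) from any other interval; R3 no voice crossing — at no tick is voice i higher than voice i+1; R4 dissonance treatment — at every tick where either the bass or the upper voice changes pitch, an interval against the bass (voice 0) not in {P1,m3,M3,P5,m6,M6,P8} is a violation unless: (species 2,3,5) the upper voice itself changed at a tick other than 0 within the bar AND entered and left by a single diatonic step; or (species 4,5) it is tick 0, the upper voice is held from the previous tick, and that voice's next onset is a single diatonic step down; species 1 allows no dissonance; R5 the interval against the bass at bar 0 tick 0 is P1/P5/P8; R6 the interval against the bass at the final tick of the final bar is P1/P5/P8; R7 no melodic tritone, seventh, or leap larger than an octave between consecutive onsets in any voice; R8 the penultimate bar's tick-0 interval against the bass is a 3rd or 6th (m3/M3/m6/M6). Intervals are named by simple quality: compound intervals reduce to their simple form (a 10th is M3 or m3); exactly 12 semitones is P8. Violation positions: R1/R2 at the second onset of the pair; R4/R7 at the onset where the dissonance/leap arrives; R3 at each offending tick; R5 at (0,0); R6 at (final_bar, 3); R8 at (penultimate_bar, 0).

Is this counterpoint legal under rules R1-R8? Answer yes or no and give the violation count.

bar 0: v0=D3 v1=D4 (P8)
bar 1: v0=E3 v1=G3 (m3)
bar 2: v0=C3 v1=E3 (M3)
bar 3: v0=B2 v1=G3 (m6)
bar 4: v0=A2 v1=F3 (m6)
bar 5: v0=F2 v1=A2 (M3)
bar 6: v0=A2 v1=F3 (m6)
bar 7: v0=F2 v1=F3 (P8)
bar 8: v0=E2 v1=E3 (P8)
bar 9: v0=C3 v1=A3 (M6)
bar 10: v0=D3 v1=D4 (P8)
  R1 @ bar8.0: F2/F3 P8 -> E2/E3 P8 similar
  R2 @ bar10.0: C3/A3 M6 -> D3/D4 P8 similar

No (2 violations)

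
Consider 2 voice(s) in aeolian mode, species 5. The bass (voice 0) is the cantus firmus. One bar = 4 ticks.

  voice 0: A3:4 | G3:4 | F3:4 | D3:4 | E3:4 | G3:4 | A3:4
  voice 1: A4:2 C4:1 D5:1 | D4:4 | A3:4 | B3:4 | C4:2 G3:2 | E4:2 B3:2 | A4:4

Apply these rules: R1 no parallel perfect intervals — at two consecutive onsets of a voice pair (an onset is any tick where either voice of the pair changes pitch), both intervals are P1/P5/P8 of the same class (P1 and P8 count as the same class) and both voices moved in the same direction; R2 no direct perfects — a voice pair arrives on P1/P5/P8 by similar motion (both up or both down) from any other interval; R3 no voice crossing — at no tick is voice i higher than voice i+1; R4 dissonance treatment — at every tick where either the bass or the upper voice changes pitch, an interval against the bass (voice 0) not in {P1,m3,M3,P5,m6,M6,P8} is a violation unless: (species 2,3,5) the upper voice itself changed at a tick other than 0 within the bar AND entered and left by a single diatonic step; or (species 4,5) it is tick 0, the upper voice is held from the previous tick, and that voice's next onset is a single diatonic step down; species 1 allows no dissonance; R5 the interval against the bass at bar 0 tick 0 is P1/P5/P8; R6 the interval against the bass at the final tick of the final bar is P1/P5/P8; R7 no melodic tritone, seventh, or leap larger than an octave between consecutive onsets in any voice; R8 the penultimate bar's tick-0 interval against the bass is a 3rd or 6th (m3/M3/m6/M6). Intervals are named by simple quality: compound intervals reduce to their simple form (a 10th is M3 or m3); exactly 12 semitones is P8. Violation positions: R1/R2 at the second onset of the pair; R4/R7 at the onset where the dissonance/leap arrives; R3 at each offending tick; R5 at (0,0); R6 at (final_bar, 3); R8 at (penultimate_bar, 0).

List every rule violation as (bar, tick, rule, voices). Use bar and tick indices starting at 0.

(0, 3, R4, (0, 1))
(0, 3, R7, (1,))
(1, 0, R2, (0, 1))
(6, 0, R2, (0, 1))
(6, 0, R7, (1,))

bar 0: v0=A3 v1=A4 downbeat P8
bar 1: v0=G3 v1=D4 downbeat P5
bar 2: v0=F3 v1=A3 downbeat M3
bar 3: v0=D3 v1=B3 downbeat M6
bar 4: v0=E3 v1=C4 downbeat m6
bar 5: v0=G3 v1=E4 downbeat M6
bar 6: v0=A3 v1=A4 downbeat P8
  -> R4 @ bar 0 tick 3 v(0, 1): A3/D5 P4 untreated
  -> R7 @ bar 0 tick 3 v(1,): C4->D5 leap 14st
  -> R2 @ bar 1 tick 0 v(0, 1): A3/D5 P4 -> G3/D4 P5 similar
  -> R2 @ bar 6 tick 0 v(0, 1): G3/B3 M3 -> A3/A4 P8 similar
  -> R7 @ bar 6 tick 0 v(1,): B3->A4 leap 10st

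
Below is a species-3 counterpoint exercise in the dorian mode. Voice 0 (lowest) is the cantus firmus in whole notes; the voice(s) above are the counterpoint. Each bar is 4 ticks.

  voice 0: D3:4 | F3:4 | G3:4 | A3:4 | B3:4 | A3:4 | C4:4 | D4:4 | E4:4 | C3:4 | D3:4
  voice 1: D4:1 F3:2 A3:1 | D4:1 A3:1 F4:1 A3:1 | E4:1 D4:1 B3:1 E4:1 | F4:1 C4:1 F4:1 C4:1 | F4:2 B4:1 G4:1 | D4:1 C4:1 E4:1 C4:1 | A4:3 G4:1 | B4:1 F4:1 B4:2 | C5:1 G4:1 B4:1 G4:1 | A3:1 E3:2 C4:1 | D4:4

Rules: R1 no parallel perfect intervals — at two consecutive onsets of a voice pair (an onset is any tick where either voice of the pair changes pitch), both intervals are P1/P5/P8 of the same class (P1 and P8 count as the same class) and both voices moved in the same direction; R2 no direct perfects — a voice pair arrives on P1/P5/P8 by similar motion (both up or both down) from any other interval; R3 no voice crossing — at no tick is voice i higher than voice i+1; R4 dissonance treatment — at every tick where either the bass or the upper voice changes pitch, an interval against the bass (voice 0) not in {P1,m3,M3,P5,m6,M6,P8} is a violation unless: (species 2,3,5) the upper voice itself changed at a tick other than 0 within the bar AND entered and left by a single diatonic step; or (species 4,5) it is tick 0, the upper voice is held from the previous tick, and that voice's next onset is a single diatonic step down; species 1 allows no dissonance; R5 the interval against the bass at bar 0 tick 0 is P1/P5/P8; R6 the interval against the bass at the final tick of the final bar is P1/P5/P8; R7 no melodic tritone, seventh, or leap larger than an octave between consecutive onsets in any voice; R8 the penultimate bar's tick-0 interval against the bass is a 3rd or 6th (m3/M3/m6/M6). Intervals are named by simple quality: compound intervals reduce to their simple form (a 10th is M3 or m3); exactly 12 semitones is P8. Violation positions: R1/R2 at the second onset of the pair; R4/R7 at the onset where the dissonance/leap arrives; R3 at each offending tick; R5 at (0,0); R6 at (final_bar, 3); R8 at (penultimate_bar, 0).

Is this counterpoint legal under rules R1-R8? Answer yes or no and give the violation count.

bar 0: v0=D3 v1=D4 (P8)
bar 1: v0=F3 v1=D4 (M6)
bar 2: v0=G3 v1=E4 (M6)
bar 3: v0=A3 v1=F4 (m6)
bar 4: v0=B3 v1=F4 (TT)
bar 5: v0=A3 v1=D4 (P4)
bar 6: v0=C4 v1=A4 (M6)
bar 7: v0=D4 v1=B4 (M6)
bar 8: v0=E4 v1=C5 (m6)
bar 9: v0=C3 v1=A3 (M6)
bar 10: v0=D3 v1=D4 (P8)
  R4 @ bar4.0: B3/F4 TT untreated
  R7 @ bar4.2: F4->B4 leap 6st
  R4 @ bar5.0: A3/D4 P4 untreated
  R7 @ bar7.1: B4->F4 leap 6st
  R7 @ bar7.2: F4->B4 leap 6st
  R7 @ bar9.0: E4->C3 leap 16st
  R7 @ bar9.0: G4->A3 leap 10st
  R1 @ bar10.0: C3/C4 P8 -> D3/D4 P8 similar

No (8 violations)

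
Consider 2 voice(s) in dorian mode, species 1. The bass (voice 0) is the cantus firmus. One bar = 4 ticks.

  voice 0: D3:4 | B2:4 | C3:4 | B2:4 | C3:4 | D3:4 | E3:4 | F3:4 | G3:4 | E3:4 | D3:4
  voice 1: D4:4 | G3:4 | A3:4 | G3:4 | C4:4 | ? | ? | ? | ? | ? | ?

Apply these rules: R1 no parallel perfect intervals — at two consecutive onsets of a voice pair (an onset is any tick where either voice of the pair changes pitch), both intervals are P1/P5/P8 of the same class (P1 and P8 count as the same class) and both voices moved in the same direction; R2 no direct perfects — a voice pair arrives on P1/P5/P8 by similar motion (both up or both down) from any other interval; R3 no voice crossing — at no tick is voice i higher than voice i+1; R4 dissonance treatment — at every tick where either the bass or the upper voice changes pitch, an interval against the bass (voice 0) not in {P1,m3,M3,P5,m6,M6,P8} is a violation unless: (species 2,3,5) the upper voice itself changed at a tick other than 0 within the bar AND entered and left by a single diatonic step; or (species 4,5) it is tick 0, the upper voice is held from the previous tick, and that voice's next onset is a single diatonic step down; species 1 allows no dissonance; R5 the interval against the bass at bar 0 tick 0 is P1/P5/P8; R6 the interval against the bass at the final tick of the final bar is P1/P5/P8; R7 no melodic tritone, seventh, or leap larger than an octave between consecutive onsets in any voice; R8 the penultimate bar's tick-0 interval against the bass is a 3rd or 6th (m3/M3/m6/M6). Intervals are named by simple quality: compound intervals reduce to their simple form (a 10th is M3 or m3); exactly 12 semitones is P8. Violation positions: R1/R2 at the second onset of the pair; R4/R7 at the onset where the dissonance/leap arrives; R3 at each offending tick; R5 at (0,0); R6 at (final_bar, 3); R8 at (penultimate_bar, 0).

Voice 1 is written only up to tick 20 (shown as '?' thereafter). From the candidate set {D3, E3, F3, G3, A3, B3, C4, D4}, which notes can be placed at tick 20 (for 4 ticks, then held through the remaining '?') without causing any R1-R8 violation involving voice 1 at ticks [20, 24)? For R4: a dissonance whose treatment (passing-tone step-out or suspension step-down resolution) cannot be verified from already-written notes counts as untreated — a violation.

D3: violates R7
E3: violates R4
F3: legal
G3: violates R4
A3: legal
B3: legal
C4: violates R4
D4: violates R1

{A3, B3, F3}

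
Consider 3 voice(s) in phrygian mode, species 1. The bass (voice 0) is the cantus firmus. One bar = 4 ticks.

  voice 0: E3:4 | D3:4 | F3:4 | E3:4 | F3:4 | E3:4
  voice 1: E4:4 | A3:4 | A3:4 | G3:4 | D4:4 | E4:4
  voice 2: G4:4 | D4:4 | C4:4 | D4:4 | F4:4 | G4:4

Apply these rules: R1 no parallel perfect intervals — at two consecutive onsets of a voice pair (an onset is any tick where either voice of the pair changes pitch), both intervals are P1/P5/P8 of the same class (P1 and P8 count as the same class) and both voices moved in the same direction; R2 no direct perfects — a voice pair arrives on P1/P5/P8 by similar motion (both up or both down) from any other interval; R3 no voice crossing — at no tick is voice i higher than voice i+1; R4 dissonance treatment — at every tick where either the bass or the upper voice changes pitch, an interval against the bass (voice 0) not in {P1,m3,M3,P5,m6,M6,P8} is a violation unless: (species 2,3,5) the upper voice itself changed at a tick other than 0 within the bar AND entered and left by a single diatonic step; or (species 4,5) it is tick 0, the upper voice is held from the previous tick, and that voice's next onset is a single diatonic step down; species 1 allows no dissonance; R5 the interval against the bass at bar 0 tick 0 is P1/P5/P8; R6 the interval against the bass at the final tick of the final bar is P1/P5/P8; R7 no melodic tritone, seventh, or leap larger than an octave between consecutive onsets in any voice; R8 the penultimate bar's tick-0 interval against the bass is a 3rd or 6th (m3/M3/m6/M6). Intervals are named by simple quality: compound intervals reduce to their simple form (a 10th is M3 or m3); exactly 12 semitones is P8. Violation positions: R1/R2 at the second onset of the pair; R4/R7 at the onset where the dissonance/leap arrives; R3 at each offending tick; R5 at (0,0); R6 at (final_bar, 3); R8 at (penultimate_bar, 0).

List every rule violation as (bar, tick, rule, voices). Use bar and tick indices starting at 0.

(0, 0, R5, (0, 2))
(1, 0, R2, (0, 1))
(1, 0, R2, (0, 2))
(3, 0, R4, (0, 2))
(4, 0, R2, (0, 2))
(4, 0, R8, (0, 2))
(5, 3, R6, (0, 2))

bar 0: v0=E3 v1=E4 v2=G4 downbeat m3
bar 1: v0=D3 v1=A3 v2=D4 downbeat P8
bar 2: v0=F3 v1=A3 v2=C4 downbeat P5
bar 3: v0=E3 v1=G3 v2=D4 downbeat m7
bar 4: v0=F3 v1=D4 v2=F4 downbeat P8
bar 5: v0=E3 v1=E4 v2=G4 downbeat m3
  -> R5 @ bar 0 tick 0 v(0, 2): opens on m3
  -> R2 @ bar 1 tick 0 v(0, 1): E3/E4 P8 -> D3/A3 P5 similar
  -> R2 @ bar 1 tick 0 v(0, 2): E3/G4 m3 -> D3/D4 P8 similar
  -> R4 @ bar 3 tick 0 v(0, 2): E3/D4 m7 untreated
  -> R2 @ bar 4 tick 0 v(0, 2): E3/D4 m7 -> F3/F4 P8 similar
  -> R8 @ bar 4 tick 0 v(0, 2): penult P8 not 3rd/6th
  -> R6 @ bar 5 tick 3 v(0, 2): closes on m3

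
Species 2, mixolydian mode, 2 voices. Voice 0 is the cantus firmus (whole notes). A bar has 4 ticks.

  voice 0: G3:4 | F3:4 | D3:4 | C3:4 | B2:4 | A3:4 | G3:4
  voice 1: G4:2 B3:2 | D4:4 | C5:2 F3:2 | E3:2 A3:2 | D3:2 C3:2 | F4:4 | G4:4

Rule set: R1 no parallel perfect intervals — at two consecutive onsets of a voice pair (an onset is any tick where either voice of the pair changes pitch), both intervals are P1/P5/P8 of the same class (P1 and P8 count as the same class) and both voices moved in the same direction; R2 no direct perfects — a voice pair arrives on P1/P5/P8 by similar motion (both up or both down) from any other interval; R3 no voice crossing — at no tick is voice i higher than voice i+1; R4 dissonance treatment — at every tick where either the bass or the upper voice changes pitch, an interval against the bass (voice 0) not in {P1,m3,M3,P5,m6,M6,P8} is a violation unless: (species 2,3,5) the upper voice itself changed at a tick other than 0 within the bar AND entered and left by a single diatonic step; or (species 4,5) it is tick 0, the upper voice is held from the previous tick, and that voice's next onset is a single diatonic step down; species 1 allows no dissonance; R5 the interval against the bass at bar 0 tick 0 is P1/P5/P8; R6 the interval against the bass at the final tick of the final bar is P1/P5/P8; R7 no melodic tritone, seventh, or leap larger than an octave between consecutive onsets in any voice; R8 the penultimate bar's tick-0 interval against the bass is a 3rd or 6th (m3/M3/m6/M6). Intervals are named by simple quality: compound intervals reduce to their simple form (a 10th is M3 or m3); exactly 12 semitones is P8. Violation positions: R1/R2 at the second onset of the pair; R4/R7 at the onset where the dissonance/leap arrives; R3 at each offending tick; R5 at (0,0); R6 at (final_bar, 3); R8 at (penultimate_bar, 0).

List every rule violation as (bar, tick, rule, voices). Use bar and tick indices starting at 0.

(2, 0, R4, (0, 1))
(2, 0, R7, (1,))
(2, 2, R7, (1,))
(4, 2, R4, (0, 1))
(5, 0, R7, (0,))
(5, 0, R7, (1,))

bar 0: v0=G3 v1=G4 downbeat P8
bar 1: v0=F3 v1=D4 downbeat M6
bar 2: v0=D3 v1=C5 downbeat m7
bar 3: v0=C3 v1=E3 downbeat M3
bar 4: v0=B2 v1=D3 downbeat m3
bar 5: v0=A3 v1=F4 downbeat m6
bar 6: v0=G3 v1=G4 downbeat P8
  -> R4 @ bar 2 tick 0 v(0, 1): D3/C5 m7 untreated
  -> R7 @ bar 2 tick 0 v(1,): D4->C5 leap 10st
  -> R7 @ bar 2 tick 2 v(1,): C5->F3 leap 19st
  -> R4 @ bar 4 tick 2 v(0, 1): B2/C3 m2 untreated
  -> R7 @ bar 5 tick 0 v(0,): B2->A3 leap 10st
  -> R7 @ bar 5 tick 0 v(1,): C3->F4 leap 17st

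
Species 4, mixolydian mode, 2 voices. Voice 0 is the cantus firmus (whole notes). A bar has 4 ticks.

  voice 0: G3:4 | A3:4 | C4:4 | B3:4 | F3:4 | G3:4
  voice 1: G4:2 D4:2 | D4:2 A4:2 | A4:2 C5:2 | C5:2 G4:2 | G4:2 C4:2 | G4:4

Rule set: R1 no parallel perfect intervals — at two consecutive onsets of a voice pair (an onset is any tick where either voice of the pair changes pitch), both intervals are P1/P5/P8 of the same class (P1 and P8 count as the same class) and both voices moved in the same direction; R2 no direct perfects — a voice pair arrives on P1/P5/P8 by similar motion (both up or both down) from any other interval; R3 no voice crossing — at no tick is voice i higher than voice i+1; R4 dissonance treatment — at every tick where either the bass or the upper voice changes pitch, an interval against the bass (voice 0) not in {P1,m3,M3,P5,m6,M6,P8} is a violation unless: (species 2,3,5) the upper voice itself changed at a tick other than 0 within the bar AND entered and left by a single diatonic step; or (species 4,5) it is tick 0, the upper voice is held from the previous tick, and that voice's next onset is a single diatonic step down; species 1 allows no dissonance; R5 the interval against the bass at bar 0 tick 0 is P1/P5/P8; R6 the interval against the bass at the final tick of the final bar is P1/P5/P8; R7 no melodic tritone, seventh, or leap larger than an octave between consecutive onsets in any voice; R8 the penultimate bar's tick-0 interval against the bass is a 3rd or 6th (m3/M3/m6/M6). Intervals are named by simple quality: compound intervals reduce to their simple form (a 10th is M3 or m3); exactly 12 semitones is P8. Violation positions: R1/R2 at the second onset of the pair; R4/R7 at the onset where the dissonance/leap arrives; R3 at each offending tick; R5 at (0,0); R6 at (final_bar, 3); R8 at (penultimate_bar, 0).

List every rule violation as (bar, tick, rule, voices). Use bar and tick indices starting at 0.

bar 0: v0=G3 v1=G4 downbeat P8
bar 1: v0=A3 v1=D4 downbeat P4
bar 2: v0=C4 v1=A4 downbeat M6
bar 3: v0=B3 v1=C5 downbeat m2
bar 4: v0=F3 v1=G4 downbeat M2
bar 5: v0=G3 v1=G4 downbeat P8
  -> R4 @ bar 1 tick 0 v(0, 1): A3/D4 P4 untreated
  -> R4 @ bar 3 tick 0 v(0, 1): B3/C5 m2 untreated
  -> R4 @ bar 4 tick 0 v(0, 1): F3/G4 M2 untreated
  -> R7 @ bar 4 tick 0 v(0,): B3->F3 leap 6st
  -> R8 @ bar 4 tick 0 v(0, 1): penult M2 not 3rd/6th
  -> R2 @ bar 5 tick 0 v(0, 1): F3/C4 P5 -> G3/G4 P8 similar

(1, 0, R4, (0, 1))
(3, 0, R4, (0, 1))
(4, 0, R4, (0, 1))
(4, 0, R7, (0,))
(4, 0, R8, (0, 1))
(5, 0, R2, (0, 1))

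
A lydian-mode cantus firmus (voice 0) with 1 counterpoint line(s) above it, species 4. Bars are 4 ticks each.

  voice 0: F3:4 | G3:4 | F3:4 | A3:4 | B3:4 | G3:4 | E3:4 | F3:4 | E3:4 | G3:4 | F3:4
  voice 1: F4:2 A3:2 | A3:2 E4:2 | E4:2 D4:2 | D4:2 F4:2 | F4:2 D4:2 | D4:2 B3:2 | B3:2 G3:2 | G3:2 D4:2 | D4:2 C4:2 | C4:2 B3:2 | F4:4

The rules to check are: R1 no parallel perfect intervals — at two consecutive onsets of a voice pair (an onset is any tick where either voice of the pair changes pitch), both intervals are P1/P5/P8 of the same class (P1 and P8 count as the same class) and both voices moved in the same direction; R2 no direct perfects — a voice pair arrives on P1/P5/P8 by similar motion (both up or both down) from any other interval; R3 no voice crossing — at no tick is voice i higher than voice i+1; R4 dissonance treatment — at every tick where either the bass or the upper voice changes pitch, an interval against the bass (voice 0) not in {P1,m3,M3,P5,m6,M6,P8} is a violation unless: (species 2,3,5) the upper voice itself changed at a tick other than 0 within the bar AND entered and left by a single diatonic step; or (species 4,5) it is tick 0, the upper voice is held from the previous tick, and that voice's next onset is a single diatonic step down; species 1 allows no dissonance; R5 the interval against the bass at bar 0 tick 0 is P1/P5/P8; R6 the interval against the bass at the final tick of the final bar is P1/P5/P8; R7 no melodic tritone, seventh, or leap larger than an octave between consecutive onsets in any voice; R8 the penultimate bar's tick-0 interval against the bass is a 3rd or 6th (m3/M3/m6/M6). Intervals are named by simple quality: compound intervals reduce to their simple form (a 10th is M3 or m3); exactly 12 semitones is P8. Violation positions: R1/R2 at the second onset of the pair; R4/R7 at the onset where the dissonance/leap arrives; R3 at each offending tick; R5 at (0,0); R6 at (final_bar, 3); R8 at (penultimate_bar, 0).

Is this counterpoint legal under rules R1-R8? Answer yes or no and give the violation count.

bar 0: v0=F3 v1=F4 (P8)
bar 1: v0=G3 v1=A3 (M2)
bar 2: v0=F3 v1=E4 (M7)
bar 3: v0=A3 v1=D4 (P4)
bar 4: v0=B3 v1=F4 (TT)
bar 5: v0=G3 v1=D4 (P5)
bar 6: v0=E3 v1=B3 (P5)
bar 7: v0=F3 v1=G3 (M2)
bar 8: v0=E3 v1=D4 (m7)
bar 9: v0=G3 v1=C4 (P4)
bar 10: v0=F3 v1=F4 (P8)
  R4 @ bar1.0: G3/A3 M2 untreated
  R4 @ bar3.0: A3/D4 P4 untreated
  R4 @ bar4.0: B3/F4 TT untreated
  R4 @ bar7.0: F3/G3 M2 untreated
  R8 @ bar9.0: penult P4 not 3rd/6th
  R7 @ bar10.0: B3->F4 leap 6st

No (6 violations)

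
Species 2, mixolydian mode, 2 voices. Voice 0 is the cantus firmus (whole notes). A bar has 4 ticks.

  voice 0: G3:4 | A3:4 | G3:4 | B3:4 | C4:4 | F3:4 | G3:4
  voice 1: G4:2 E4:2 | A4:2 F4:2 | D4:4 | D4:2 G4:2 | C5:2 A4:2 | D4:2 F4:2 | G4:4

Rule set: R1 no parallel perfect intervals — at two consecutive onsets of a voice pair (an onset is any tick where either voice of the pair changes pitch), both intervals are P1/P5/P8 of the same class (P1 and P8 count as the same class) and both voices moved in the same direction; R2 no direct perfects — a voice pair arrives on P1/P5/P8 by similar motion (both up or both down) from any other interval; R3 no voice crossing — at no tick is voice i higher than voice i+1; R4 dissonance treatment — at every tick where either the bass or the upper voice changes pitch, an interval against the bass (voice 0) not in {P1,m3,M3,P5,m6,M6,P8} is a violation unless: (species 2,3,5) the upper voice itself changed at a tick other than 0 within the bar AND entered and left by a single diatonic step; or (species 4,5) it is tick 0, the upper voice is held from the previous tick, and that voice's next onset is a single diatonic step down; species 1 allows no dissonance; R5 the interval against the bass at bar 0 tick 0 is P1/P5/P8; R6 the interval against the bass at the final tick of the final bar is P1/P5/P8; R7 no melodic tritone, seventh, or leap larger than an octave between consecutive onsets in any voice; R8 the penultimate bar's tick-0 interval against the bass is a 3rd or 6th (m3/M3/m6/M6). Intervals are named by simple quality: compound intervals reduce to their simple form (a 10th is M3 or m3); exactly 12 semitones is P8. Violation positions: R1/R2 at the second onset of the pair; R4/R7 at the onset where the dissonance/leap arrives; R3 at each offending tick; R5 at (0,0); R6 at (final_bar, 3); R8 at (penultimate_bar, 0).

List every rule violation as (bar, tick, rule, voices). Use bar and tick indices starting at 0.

(1, 0, R2, (0, 1))
(2, 0, R2, (0, 1))
(4, 0, R2, (0, 1))
(6, 0, R1, (0, 1))

bar 0: v0=G3 v1=G4 downbeat P8
bar 1: v0=A3 v1=A4 downbeat P8
bar 2: v0=G3 v1=D4 downbeat P5
bar 3: v0=B3 v1=D4 downbeat m3
bar 4: v0=C4 v1=C5 downbeat P8
bar 5: v0=F3 v1=D4 downbeat M6
bar 6: v0=G3 v1=G4 downbeat P8
  -> R2 @ bar 1 tick 0 v(0, 1): G3/E4 M6 -> A3/A4 P8 similar
  -> R2 @ bar 2 tick 0 v(0, 1): A3/F4 m6 -> G3/D4 P5 similar
  -> R2 @ bar 4 tick 0 v(0, 1): B3/G4 m6 -> C4/C5 P8 similar
  -> R1 @ bar 6 tick 0 v(0, 1): F3/F4 P8 -> G3/G4 P8 similar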